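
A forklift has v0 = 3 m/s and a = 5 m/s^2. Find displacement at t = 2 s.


Given: v0 = 3 m/s, a = 5 m/s^2, t = 2 s
Using s = v0*t + (1/2)*a*t^2
s = 3*2 + (1/2)*5*2^2
s = 6 + (1/2)*20
s = 6 + 10
s = 16

16 m


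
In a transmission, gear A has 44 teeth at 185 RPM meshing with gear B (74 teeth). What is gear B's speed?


Given: N1 = 44 teeth, w1 = 185 RPM, N2 = 74 teeth
Using N1*w1 = N2*w2
w2 = N1*w1 / N2
w2 = 44*185 / 74
w2 = 8140 / 74
w2 = 110 RPM

110 RPM


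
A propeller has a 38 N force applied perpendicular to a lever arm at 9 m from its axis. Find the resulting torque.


Given: F = 38 N, r = 9 m, angle = 90 deg (perpendicular)
Using tau = F * r * sin(90)
sin(90) = 1
tau = 38 * 9 * 1
tau = 342 Nm

342 Nm


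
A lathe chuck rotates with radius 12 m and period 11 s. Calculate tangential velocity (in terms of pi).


Given: radius r = 12 m, period T = 11 s
Using v = 2*pi*r / T
v = 2*pi*12 / 11
v = 24*pi / 11
v = 24/11*pi m/s

24/11*pi m/s


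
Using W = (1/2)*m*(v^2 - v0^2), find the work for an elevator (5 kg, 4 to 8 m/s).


Given: m = 5 kg, v0 = 4 m/s, v = 8 m/s
Using W = (1/2)*m*(v^2 - v0^2)
v^2 = 8^2 = 64
v0^2 = 4^2 = 16
v^2 - v0^2 = 64 - 16 = 48
W = (1/2)*5*48 = 120 J

120 J


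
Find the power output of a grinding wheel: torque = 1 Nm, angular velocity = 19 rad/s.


Given: tau = 1 Nm, omega = 19 rad/s
Using P = tau * omega
P = 1 * 19
P = 19 W

19 W


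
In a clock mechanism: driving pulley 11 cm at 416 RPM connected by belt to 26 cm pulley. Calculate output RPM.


Given: D1 = 11 cm, w1 = 416 RPM, D2 = 26 cm
Using D1*w1 = D2*w2
w2 = D1*w1 / D2
w2 = 11*416 / 26
w2 = 4576 / 26
w2 = 176 RPM

176 RPM


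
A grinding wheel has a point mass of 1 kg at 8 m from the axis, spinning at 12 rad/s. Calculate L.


Given: m = 1 kg, r = 8 m, omega = 12 rad/s
For a point mass: I = m*r^2
I = 1*8^2 = 1*64 = 64
L = I*omega = 64*12
L = 768 kg*m^2/s

768 kg*m^2/s


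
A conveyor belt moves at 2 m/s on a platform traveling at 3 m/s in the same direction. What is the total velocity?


Given: object velocity = 2 m/s, platform velocity = 3 m/s (same direction)
Using classical velocity addition: v_total = v_object + v_platform
v_total = 2 + 3
v_total = 5 m/s

5 m/s


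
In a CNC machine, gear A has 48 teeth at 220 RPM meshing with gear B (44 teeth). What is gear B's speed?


Given: N1 = 48 teeth, w1 = 220 RPM, N2 = 44 teeth
Using N1*w1 = N2*w2
w2 = N1*w1 / N2
w2 = 48*220 / 44
w2 = 10560 / 44
w2 = 240 RPM

240 RPM


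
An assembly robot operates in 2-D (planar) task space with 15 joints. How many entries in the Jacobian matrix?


Given: task space dimension = 2, joints = 15
Jacobian is a 2 x 15 matrix
Total entries = rows * columns
Total = 2 * 15
Total = 30

30


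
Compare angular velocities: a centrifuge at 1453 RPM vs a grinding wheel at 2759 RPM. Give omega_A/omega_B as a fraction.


Given: RPM_A = 1453, RPM_B = 2759
omega = 2*pi*RPM/60, so omega_A/omega_B = RPM_A / RPM_B
omega_A/omega_B = 1453 / 2759
omega_A/omega_B = 1453/2759

1453/2759


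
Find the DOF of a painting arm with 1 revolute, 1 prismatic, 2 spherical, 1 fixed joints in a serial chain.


Given: serial robot with 1 revolute, 1 prismatic, 2 spherical, 1 fixed joints
DOF contribution per joint type: revolute=1, prismatic=1, spherical=3, fixed=0
DOF = 1*1 + 1*1 + 2*3 + 1*0
DOF = 8

8


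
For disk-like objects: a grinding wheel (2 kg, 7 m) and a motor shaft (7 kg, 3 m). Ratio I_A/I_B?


Given: M1=2 kg, R1=7 m, M2=7 kg, R2=3 m
For a disk: I = (1/2)*M*R^2, so I_A/I_B = (M1*R1^2)/(M2*R2^2)
M1*R1^2 = 2*49 = 98
M2*R2^2 = 7*9 = 63
I_A/I_B = 98/63 = 14/9

14/9


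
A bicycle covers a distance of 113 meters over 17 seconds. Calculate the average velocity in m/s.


Given: distance d = 113 m, time t = 17 s
Using v = d / t
v = 113 / 17
v = 113/17 m/s

113/17 m/s


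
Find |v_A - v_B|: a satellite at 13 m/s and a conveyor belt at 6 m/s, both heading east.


Given: v_A = 13 m/s east, v_B = 6 m/s east
Both move in the same direction; relative speed = |v_A - v_B|
|13 - 6| = |7|
= 7 m/s

7 m/s


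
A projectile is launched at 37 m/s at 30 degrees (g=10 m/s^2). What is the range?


Given: v0 = 37 m/s, theta = 30 deg, g = 10 m/s^2
sin(2*30) = sin(60) = sqrt(3)/2
Using R = v0^2 * sin(2*theta) / g
R = 37^2 * (sqrt(3)/2) / 10
R = 1369 * sqrt(3) / 20
R = 1369/20*sqrt(3) m

1369/20*sqrt(3) m


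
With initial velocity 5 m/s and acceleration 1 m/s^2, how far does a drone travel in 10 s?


Given: v0 = 5 m/s, a = 1 m/s^2, t = 10 s
Using s = v0*t + (1/2)*a*t^2
s = 5*10 + (1/2)*1*10^2
s = 50 + (1/2)*100
s = 50 + 50
s = 100

100 m


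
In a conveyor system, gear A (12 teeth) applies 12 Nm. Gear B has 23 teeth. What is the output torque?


Given: N1 = 12, N2 = 23, T1 = 12 Nm
Using T2/T1 = N2/N1
T2 = T1 * N2 / N1
T2 = 12 * 23 / 12
T2 = 276 / 12
T2 = 23 Nm

23 Nm


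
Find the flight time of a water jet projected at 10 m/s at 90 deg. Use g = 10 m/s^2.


Given: v0 = 10 m/s, theta = 90 deg, g = 10 m/s^2
sin(90) = 1
Using T = 2*v0*sin(theta) / g
T = 2*10*1 / 10
T = 20 / 10
T = 2 s

2 s


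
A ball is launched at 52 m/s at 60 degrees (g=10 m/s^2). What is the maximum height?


Given: v0 = 52 m/s, theta = 60 deg, g = 10 m/s^2
sin^2(60) = 3/4
Using H = v0^2 * sin^2(theta) / (2*g)
H = 52^2 * 3/4 / (2*10)
H = 2704 * 3/4 / 20
H = 2028 / 20
H = 507/5 m

507/5 m


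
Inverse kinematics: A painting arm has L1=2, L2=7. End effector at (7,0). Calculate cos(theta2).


Given: L1 = 2, L2 = 7, target (x, y) = (7, 0)
Using cos(theta2) = (x^2 + y^2 - L1^2 - L2^2) / (2*L1*L2)
x^2 + y^2 = 7^2 + 0 = 49
L1^2 + L2^2 = 4 + 49 = 53
Numerator = 49 - 53 = -4
Denominator = 2*2*7 = 28
cos(theta2) = -4/28 = -1/7

-1/7


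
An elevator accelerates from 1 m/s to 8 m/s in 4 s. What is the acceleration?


Given: initial velocity v0 = 1 m/s, final velocity v = 8 m/s, time t = 4 s
Using a = (v - v0) / t
a = (8 - 1) / 4
a = 7 / 4
a = 7/4 m/s^2

7/4 m/s^2


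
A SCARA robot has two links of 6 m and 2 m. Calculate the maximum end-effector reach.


Given: L1 = 6 m, L2 = 2 m
For a 2-link planar arm, max reach = L1 + L2 (fully extended)
Max reach = 6 + 2
Max reach = 8 m

8 m


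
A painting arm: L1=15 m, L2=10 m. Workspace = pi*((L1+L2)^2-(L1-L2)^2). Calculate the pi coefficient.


Given: L1 = 15, L2 = 10
(L1+L2)^2 = (25)^2 = 625
(L1-L2)^2 = (5)^2 = 25
Difference = 625 - 25 = 600
This equals 4*L1*L2 = 4*15*10 = 600
Workspace area = 600*pi

600


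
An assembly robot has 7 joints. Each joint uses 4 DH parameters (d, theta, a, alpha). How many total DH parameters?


Given: 7 joints, 4 DH parameters per joint (d, theta, a, alpha)
Total DH parameters = number_of_joints * 4
Total = 7 * 4
Total = 28

28


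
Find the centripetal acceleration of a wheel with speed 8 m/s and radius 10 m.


Given: v = 8 m/s, r = 10 m
Using a_c = v^2 / r
a_c = 8^2 / 10
a_c = 64 / 10
a_c = 32/5 m/s^2

32/5 m/s^2


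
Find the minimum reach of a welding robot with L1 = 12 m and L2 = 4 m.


Given: L1 = 12 m, L2 = 4 m
For a 2-link planar arm, min reach = |L1 - L2| (second link folded back)
Min reach = |12 - 4|
Min reach = 8 m

8 m


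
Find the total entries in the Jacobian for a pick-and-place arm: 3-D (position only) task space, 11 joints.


Given: task space dimension = 3, joints = 11
Jacobian is a 3 x 11 matrix
Total entries = rows * columns
Total = 3 * 11
Total = 33

33


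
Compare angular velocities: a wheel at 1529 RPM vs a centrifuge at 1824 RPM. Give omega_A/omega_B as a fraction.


Given: RPM_A = 1529, RPM_B = 1824
omega = 2*pi*RPM/60, so omega_A/omega_B = RPM_A / RPM_B
omega_A/omega_B = 1529 / 1824
omega_A/omega_B = 1529/1824

1529/1824


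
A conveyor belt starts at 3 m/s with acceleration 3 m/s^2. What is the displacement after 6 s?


Given: v0 = 3 m/s, a = 3 m/s^2, t = 6 s
Using s = v0*t + (1/2)*a*t^2
s = 3*6 + (1/2)*3*6^2
s = 18 + (1/2)*108
s = 18 + 54
s = 72

72 m


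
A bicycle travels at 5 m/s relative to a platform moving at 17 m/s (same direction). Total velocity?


Given: object velocity = 5 m/s, platform velocity = 17 m/s (same direction)
Using classical velocity addition: v_total = v_object + v_platform
v_total = 5 + 17
v_total = 22 m/s

22 m/s


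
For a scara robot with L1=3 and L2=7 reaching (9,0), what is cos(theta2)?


Given: L1 = 3, L2 = 7, target (x, y) = (9, 0)
Using cos(theta2) = (x^2 + y^2 - L1^2 - L2^2) / (2*L1*L2)
x^2 + y^2 = 9^2 + 0 = 81
L1^2 + L2^2 = 9 + 49 = 58
Numerator = 81 - 58 = 23
Denominator = 2*3*7 = 42
cos(theta2) = 23/42 = 23/42

23/42


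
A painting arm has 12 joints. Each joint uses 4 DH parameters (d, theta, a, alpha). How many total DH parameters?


Given: 12 joints, 4 DH parameters per joint (d, theta, a, alpha)
Total DH parameters = number_of_joints * 4
Total = 12 * 4
Total = 48

48


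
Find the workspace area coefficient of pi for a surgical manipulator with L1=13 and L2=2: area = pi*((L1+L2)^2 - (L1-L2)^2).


Given: L1 = 13, L2 = 2
(L1+L2)^2 = (15)^2 = 225
(L1-L2)^2 = (11)^2 = 121
Difference = 225 - 121 = 104
This equals 4*L1*L2 = 4*13*2 = 104
Workspace area = 104*pi

104


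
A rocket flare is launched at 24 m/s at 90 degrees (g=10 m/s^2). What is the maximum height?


Given: v0 = 24 m/s, theta = 90 deg, g = 10 m/s^2
sin^2(90) = 1
Using H = v0^2 * sin^2(theta) / (2*g)
H = 24^2 * 1 / (2*10)
H = 576 * 1 / 20
H = 576 / 20
H = 144/5 m

144/5 m


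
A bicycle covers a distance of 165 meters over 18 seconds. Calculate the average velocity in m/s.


Given: distance d = 165 m, time t = 18 s
Using v = d / t
v = 165 / 18
v = 55/6 m/s

55/6 m/s


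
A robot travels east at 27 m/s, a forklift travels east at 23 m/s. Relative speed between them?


Given: v_A = 27 m/s east, v_B = 23 m/s east
Both move in the same direction; relative speed = |v_A - v_B|
|27 - 23| = |4|
= 4 m/s

4 m/s


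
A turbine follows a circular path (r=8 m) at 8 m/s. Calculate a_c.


Given: v = 8 m/s, r = 8 m
Using a_c = v^2 / r
a_c = 8^2 / 8
a_c = 64 / 8
a_c = 8 m/s^2

8 m/s^2


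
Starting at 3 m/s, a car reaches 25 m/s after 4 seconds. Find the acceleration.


Given: initial velocity v0 = 3 m/s, final velocity v = 25 m/s, time t = 4 s
Using a = (v - v0) / t
a = (25 - 3) / 4
a = 22 / 4
a = 11/2 m/s^2

11/2 m/s^2


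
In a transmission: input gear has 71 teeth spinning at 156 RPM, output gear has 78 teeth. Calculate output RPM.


Given: N1 = 71 teeth, w1 = 156 RPM, N2 = 78 teeth
Using N1*w1 = N2*w2
w2 = N1*w1 / N2
w2 = 71*156 / 78
w2 = 11076 / 78
w2 = 142 RPM

142 RPM


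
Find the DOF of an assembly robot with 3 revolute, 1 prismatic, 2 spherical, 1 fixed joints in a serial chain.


Given: serial robot with 3 revolute, 1 prismatic, 2 spherical, 1 fixed joints
DOF contribution per joint type: revolute=1, prismatic=1, spherical=3, fixed=0
DOF = 3*1 + 1*1 + 2*3 + 1*0
DOF = 10

10


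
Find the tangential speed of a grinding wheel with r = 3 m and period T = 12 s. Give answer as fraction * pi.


Given: radius r = 3 m, period T = 12 s
Using v = 2*pi*r / T
v = 2*pi*3 / 12
v = 6*pi / 12
v = 1/2*pi m/s

1/2*pi m/s


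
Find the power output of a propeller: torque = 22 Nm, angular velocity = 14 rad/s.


Given: tau = 22 Nm, omega = 14 rad/s
Using P = tau * omega
P = 22 * 14
P = 308 W

308 W


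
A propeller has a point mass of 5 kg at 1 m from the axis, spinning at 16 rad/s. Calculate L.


Given: m = 5 kg, r = 1 m, omega = 16 rad/s
For a point mass: I = m*r^2
I = 5*1^2 = 5*1 = 5
L = I*omega = 5*16
L = 80 kg*m^2/s

80 kg*m^2/s


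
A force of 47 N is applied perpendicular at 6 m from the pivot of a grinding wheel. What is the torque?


Given: F = 47 N, r = 6 m, angle = 90 deg (perpendicular)
Using tau = F * r * sin(90)
sin(90) = 1
tau = 47 * 6 * 1
tau = 282 Nm

282 Nm


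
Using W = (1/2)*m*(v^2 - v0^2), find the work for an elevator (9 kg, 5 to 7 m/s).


Given: m = 9 kg, v0 = 5 m/s, v = 7 m/s
Using W = (1/2)*m*(v^2 - v0^2)
v^2 = 7^2 = 49
v0^2 = 5^2 = 25
v^2 - v0^2 = 49 - 25 = 24
W = (1/2)*9*24 = 108 J

108 J


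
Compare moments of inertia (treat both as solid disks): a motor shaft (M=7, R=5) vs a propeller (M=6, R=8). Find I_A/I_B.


Given: M1=7 kg, R1=5 m, M2=6 kg, R2=8 m
For a disk: I = (1/2)*M*R^2, so I_A/I_B = (M1*R1^2)/(M2*R2^2)
M1*R1^2 = 7*25 = 175
M2*R2^2 = 6*64 = 384
I_A/I_B = 175/384 = 175/384

175/384


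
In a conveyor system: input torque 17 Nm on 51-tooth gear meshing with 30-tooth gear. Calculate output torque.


Given: N1 = 51, N2 = 30, T1 = 17 Nm
Using T2/T1 = N2/N1
T2 = T1 * N2 / N1
T2 = 17 * 30 / 51
T2 = 510 / 51
T2 = 10 Nm

10 Nm


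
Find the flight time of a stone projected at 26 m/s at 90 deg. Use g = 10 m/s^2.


Given: v0 = 26 m/s, theta = 90 deg, g = 10 m/s^2
sin(90) = 1
Using T = 2*v0*sin(theta) / g
T = 2*26*1 / 10
T = 52 / 10
T = 26/5 s

26/5 s


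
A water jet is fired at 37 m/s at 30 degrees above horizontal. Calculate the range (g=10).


Given: v0 = 37 m/s, theta = 30 deg, g = 10 m/s^2
sin(2*30) = sin(60) = sqrt(3)/2
Using R = v0^2 * sin(2*theta) / g
R = 37^2 * (sqrt(3)/2) / 10
R = 1369 * sqrt(3) / 20
R = 1369/20*sqrt(3) m

1369/20*sqrt(3) m


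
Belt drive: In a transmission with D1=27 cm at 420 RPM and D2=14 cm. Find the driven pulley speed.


Given: D1 = 27 cm, w1 = 420 RPM, D2 = 14 cm
Using D1*w1 = D2*w2
w2 = D1*w1 / D2
w2 = 27*420 / 14
w2 = 11340 / 14
w2 = 810 RPM

810 RPM


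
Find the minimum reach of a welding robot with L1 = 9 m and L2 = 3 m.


Given: L1 = 9 m, L2 = 3 m
For a 2-link planar arm, min reach = |L1 - L2| (second link folded back)
Min reach = |9 - 3|
Min reach = 6 m

6 m


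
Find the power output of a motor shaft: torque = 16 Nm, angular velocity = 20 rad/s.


Given: tau = 16 Nm, omega = 20 rad/s
Using P = tau * omega
P = 16 * 20
P = 320 W

320 W


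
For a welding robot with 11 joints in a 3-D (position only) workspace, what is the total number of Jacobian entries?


Given: task space dimension = 3, joints = 11
Jacobian is a 3 x 11 matrix
Total entries = rows * columns
Total = 3 * 11
Total = 33

33


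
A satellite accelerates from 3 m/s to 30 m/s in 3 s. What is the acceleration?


Given: initial velocity v0 = 3 m/s, final velocity v = 30 m/s, time t = 3 s
Using a = (v - v0) / t
a = (30 - 3) / 3
a = 27 / 3
a = 9 m/s^2

9 m/s^2


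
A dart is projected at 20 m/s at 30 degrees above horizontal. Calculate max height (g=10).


Given: v0 = 20 m/s, theta = 30 deg, g = 10 m/s^2
sin^2(30) = 1/4
Using H = v0^2 * sin^2(theta) / (2*g)
H = 20^2 * 1/4 / (2*10)
H = 400 * 1/4 / 20
H = 100 / 20
H = 5 m

5 m


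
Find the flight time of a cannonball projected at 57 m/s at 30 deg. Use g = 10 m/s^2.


Given: v0 = 57 m/s, theta = 30 deg, g = 10 m/s^2
sin(30) = 1/2
Using T = 2*v0*sin(theta) / g
T = 2*57*1/2 / 10
T = 57 / 10
T = 57/10 s

57/10 s


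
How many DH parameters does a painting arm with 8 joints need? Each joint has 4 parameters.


Given: 8 joints, 4 DH parameters per joint (d, theta, a, alpha)
Total DH parameters = number_of_joints * 4
Total = 8 * 4
Total = 32

32


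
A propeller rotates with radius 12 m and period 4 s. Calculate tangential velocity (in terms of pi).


Given: radius r = 12 m, period T = 4 s
Using v = 2*pi*r / T
v = 2*pi*12 / 4
v = 24*pi / 4
v = 6*pi m/s

6*pi m/s


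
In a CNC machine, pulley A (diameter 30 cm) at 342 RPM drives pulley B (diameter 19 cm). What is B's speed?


Given: D1 = 30 cm, w1 = 342 RPM, D2 = 19 cm
Using D1*w1 = D2*w2
w2 = D1*w1 / D2
w2 = 30*342 / 19
w2 = 10260 / 19
w2 = 540 RPM

540 RPM


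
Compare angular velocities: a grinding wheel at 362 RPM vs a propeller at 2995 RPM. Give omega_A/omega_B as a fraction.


Given: RPM_A = 362, RPM_B = 2995
omega = 2*pi*RPM/60, so omega_A/omega_B = RPM_A / RPM_B
omega_A/omega_B = 362 / 2995
omega_A/omega_B = 362/2995

362/2995


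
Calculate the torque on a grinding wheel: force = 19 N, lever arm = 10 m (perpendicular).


Given: F = 19 N, r = 10 m, angle = 90 deg (perpendicular)
Using tau = F * r * sin(90)
sin(90) = 1
tau = 19 * 10 * 1
tau = 190 Nm

190 Nm


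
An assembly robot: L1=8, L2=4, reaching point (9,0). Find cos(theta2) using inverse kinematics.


Given: L1 = 8, L2 = 4, target (x, y) = (9, 0)
Using cos(theta2) = (x^2 + y^2 - L1^2 - L2^2) / (2*L1*L2)
x^2 + y^2 = 9^2 + 0 = 81
L1^2 + L2^2 = 64 + 16 = 80
Numerator = 81 - 80 = 1
Denominator = 2*8*4 = 64
cos(theta2) = 1/64 = 1/64

1/64


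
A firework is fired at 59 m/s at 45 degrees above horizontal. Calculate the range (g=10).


Given: v0 = 59 m/s, theta = 45 deg, g = 10 m/s^2
sin(2*45) = sin(90) = 1
Using R = v0^2 * sin(2*theta) / g
R = 59^2 * 1 / 10
R = 3481 / 10
R = 3481/10 m

3481/10 m


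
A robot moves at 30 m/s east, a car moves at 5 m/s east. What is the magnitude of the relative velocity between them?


Given: v_A = 30 m/s east, v_B = 5 m/s east
Both move in the same direction; relative speed = |v_A - v_B|
|30 - 5| = |25|
= 25 m/s

25 m/s


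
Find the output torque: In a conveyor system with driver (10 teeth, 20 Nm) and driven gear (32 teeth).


Given: N1 = 10, N2 = 32, T1 = 20 Nm
Using T2/T1 = N2/N1
T2 = T1 * N2 / N1
T2 = 20 * 32 / 10
T2 = 640 / 10
T2 = 64 Nm

64 Nm


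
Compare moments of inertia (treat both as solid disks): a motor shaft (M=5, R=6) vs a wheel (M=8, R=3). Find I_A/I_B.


Given: M1=5 kg, R1=6 m, M2=8 kg, R2=3 m
For a disk: I = (1/2)*M*R^2, so I_A/I_B = (M1*R1^2)/(M2*R2^2)
M1*R1^2 = 5*36 = 180
M2*R2^2 = 8*9 = 72
I_A/I_B = 180/72 = 5/2

5/2


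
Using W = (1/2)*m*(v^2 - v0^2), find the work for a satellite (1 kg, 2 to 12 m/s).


Given: m = 1 kg, v0 = 2 m/s, v = 12 m/s
Using W = (1/2)*m*(v^2 - v0^2)
v^2 = 12^2 = 144
v0^2 = 2^2 = 4
v^2 - v0^2 = 144 - 4 = 140
W = (1/2)*1*140 = 70 J

70 J


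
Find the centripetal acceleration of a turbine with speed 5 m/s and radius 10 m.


Given: v = 5 m/s, r = 10 m
Using a_c = v^2 / r
a_c = 5^2 / 10
a_c = 25 / 10
a_c = 5/2 m/s^2

5/2 m/s^2


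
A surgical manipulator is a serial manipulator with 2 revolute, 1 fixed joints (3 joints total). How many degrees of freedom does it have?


Given: serial robot with 2 revolute, 1 fixed joints
DOF contribution per joint type: revolute=1, prismatic=1, spherical=3, fixed=0
DOF = 2*1 + 1*0
DOF = 2

2


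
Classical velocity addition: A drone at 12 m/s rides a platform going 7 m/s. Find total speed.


Given: object velocity = 12 m/s, platform velocity = 7 m/s (same direction)
Using classical velocity addition: v_total = v_object + v_platform
v_total = 12 + 7
v_total = 19 m/s

19 m/s


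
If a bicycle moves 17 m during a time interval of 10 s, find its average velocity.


Given: distance d = 17 m, time t = 10 s
Using v = d / t
v = 17 / 10
v = 17/10 m/s

17/10 m/s


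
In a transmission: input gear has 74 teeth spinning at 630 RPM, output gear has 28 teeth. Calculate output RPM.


Given: N1 = 74 teeth, w1 = 630 RPM, N2 = 28 teeth
Using N1*w1 = N2*w2
w2 = N1*w1 / N2
w2 = 74*630 / 28
w2 = 46620 / 28
w2 = 1665 RPM

1665 RPM


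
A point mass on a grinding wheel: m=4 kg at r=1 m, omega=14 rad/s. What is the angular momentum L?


Given: m = 4 kg, r = 1 m, omega = 14 rad/s
For a point mass: I = m*r^2
I = 4*1^2 = 4*1 = 4
L = I*omega = 4*14
L = 56 kg*m^2/s

56 kg*m^2/s


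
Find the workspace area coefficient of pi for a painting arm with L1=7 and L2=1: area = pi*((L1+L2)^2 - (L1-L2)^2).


Given: L1 = 7, L2 = 1
(L1+L2)^2 = (8)^2 = 64
(L1-L2)^2 = (6)^2 = 36
Difference = 64 - 36 = 28
This equals 4*L1*L2 = 4*7*1 = 28
Workspace area = 28*pi

28


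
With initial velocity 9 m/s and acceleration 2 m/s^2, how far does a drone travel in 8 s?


Given: v0 = 9 m/s, a = 2 m/s^2, t = 8 s
Using s = v0*t + (1/2)*a*t^2
s = 9*8 + (1/2)*2*8^2
s = 72 + (1/2)*128
s = 72 + 64
s = 136

136 m


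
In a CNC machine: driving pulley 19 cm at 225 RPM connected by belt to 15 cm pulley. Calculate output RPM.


Given: D1 = 19 cm, w1 = 225 RPM, D2 = 15 cm
Using D1*w1 = D2*w2
w2 = D1*w1 / D2
w2 = 19*225 / 15
w2 = 4275 / 15
w2 = 285 RPM

285 RPM


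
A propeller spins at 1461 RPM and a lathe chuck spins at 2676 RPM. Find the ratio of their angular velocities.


Given: RPM_A = 1461, RPM_B = 2676
omega = 2*pi*RPM/60, so omega_A/omega_B = RPM_A / RPM_B
omega_A/omega_B = 1461 / 2676
omega_A/omega_B = 487/892

487/892


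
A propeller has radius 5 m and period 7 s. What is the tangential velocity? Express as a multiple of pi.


Given: radius r = 5 m, period T = 7 s
Using v = 2*pi*r / T
v = 2*pi*5 / 7
v = 10*pi / 7
v = 10/7*pi m/s

10/7*pi m/s


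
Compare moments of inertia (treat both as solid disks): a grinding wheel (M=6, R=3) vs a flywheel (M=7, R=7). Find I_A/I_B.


Given: M1=6 kg, R1=3 m, M2=7 kg, R2=7 m
For a disk: I = (1/2)*M*R^2, so I_A/I_B = (M1*R1^2)/(M2*R2^2)
M1*R1^2 = 6*9 = 54
M2*R2^2 = 7*49 = 343
I_A/I_B = 54/343 = 54/343

54/343


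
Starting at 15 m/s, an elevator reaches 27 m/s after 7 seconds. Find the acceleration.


Given: initial velocity v0 = 15 m/s, final velocity v = 27 m/s, time t = 7 s
Using a = (v - v0) / t
a = (27 - 15) / 7
a = 12 / 7
a = 12/7 m/s^2

12/7 m/s^2


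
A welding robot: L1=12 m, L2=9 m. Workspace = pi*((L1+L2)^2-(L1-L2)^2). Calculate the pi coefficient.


Given: L1 = 12, L2 = 9
(L1+L2)^2 = (21)^2 = 441
(L1-L2)^2 = (3)^2 = 9
Difference = 441 - 9 = 432
This equals 4*L1*L2 = 4*12*9 = 432
Workspace area = 432*pi

432


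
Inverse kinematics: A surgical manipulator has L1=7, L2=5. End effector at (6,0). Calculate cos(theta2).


Given: L1 = 7, L2 = 5, target (x, y) = (6, 0)
Using cos(theta2) = (x^2 + y^2 - L1^2 - L2^2) / (2*L1*L2)
x^2 + y^2 = 6^2 + 0 = 36
L1^2 + L2^2 = 49 + 25 = 74
Numerator = 36 - 74 = -38
Denominator = 2*7*5 = 70
cos(theta2) = -38/70 = -19/35

-19/35


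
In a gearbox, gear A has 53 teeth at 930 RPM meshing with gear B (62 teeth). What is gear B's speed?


Given: N1 = 53 teeth, w1 = 930 RPM, N2 = 62 teeth
Using N1*w1 = N2*w2
w2 = N1*w1 / N2
w2 = 53*930 / 62
w2 = 49290 / 62
w2 = 795 RPM

795 RPM


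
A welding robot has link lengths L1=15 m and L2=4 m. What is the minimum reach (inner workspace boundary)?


Given: L1 = 15 m, L2 = 4 m
For a 2-link planar arm, min reach = |L1 - L2| (second link folded back)
Min reach = |15 - 4|
Min reach = 11 m

11 m


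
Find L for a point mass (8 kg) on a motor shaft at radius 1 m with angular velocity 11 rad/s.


Given: m = 8 kg, r = 1 m, omega = 11 rad/s
For a point mass: I = m*r^2
I = 8*1^2 = 8*1 = 8
L = I*omega = 8*11
L = 88 kg*m^2/s

88 kg*m^2/s


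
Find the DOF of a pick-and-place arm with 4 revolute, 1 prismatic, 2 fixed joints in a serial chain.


Given: serial robot with 4 revolute, 1 prismatic, 2 fixed joints
DOF contribution per joint type: revolute=1, prismatic=1, spherical=3, fixed=0
DOF = 4*1 + 1*1 + 2*0
DOF = 5

5


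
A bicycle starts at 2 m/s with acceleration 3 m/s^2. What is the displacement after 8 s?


Given: v0 = 2 m/s, a = 3 m/s^2, t = 8 s
Using s = v0*t + (1/2)*a*t^2
s = 2*8 + (1/2)*3*8^2
s = 16 + (1/2)*192
s = 16 + 96
s = 112

112 m


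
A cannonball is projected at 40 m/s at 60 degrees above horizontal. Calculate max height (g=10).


Given: v0 = 40 m/s, theta = 60 deg, g = 10 m/s^2
sin^2(60) = 3/4
Using H = v0^2 * sin^2(theta) / (2*g)
H = 40^2 * 3/4 / (2*10)
H = 1600 * 3/4 / 20
H = 1200 / 20
H = 60 m

60 m


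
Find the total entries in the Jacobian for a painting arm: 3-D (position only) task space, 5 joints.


Given: task space dimension = 3, joints = 5
Jacobian is a 3 x 5 matrix
Total entries = rows * columns
Total = 3 * 5
Total = 15

15


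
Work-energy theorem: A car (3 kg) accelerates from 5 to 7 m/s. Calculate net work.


Given: m = 3 kg, v0 = 5 m/s, v = 7 m/s
Using W = (1/2)*m*(v^2 - v0^2)
v^2 = 7^2 = 49
v0^2 = 5^2 = 25
v^2 - v0^2 = 49 - 25 = 24
W = (1/2)*3*24 = 36 J

36 J


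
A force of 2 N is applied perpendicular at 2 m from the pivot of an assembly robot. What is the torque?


Given: F = 2 N, r = 2 m, angle = 90 deg (perpendicular)
Using tau = F * r * sin(90)
sin(90) = 1
tau = 2 * 2 * 1
tau = 4 Nm

4 Nm


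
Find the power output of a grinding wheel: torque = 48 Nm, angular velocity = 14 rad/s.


Given: tau = 48 Nm, omega = 14 rad/s
Using P = tau * omega
P = 48 * 14
P = 672 W

672 W


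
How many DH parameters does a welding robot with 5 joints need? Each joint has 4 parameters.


Given: 5 joints, 4 DH parameters per joint (d, theta, a, alpha)
Total DH parameters = number_of_joints * 4
Total = 5 * 4
Total = 20

20


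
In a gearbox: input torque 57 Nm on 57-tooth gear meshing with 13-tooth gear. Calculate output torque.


Given: N1 = 57, N2 = 13, T1 = 57 Nm
Using T2/T1 = N2/N1
T2 = T1 * N2 / N1
T2 = 57 * 13 / 57
T2 = 741 / 57
T2 = 13 Nm

13 Nm


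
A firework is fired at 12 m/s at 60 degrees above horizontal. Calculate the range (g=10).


Given: v0 = 12 m/s, theta = 60 deg, g = 10 m/s^2
sin(2*60) = sin(120) = sqrt(3)/2
Using R = v0^2 * sin(2*theta) / g
R = 12^2 * (sqrt(3)/2) / 10
R = 144 * sqrt(3) / 20
R = 36/5*sqrt(3) m

36/5*sqrt(3) m


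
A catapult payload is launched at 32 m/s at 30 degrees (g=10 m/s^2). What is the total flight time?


Given: v0 = 32 m/s, theta = 30 deg, g = 10 m/s^2
sin(30) = 1/2
Using T = 2*v0*sin(theta) / g
T = 2*32*1/2 / 10
T = 32 / 10
T = 16/5 s

16/5 s


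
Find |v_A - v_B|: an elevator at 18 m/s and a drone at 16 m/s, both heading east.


Given: v_A = 18 m/s east, v_B = 16 m/s east
Both move in the same direction; relative speed = |v_A - v_B|
|18 - 16| = |2|
= 2 m/s

2 m/s


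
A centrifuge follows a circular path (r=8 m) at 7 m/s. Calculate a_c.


Given: v = 7 m/s, r = 8 m
Using a_c = v^2 / r
a_c = 7^2 / 8
a_c = 49 / 8
a_c = 49/8 m/s^2

49/8 m/s^2


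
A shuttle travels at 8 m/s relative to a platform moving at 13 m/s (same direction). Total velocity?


Given: object velocity = 8 m/s, platform velocity = 13 m/s (same direction)
Using classical velocity addition: v_total = v_object + v_platform
v_total = 8 + 13
v_total = 21 m/s

21 m/s


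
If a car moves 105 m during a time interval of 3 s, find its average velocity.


Given: distance d = 105 m, time t = 3 s
Using v = d / t
v = 105 / 3
v = 35 m/s

35 m/s


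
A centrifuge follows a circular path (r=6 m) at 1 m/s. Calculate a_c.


Given: v = 1 m/s, r = 6 m
Using a_c = v^2 / r
a_c = 1^2 / 6
a_c = 1 / 6
a_c = 1/6 m/s^2

1/6 m/s^2


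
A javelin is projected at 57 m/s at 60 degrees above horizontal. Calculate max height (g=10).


Given: v0 = 57 m/s, theta = 60 deg, g = 10 m/s^2
sin^2(60) = 3/4
Using H = v0^2 * sin^2(theta) / (2*g)
H = 57^2 * 3/4 / (2*10)
H = 3249 * 3/4 / 20
H = 9747/4 / 20
H = 9747/80 m

9747/80 m


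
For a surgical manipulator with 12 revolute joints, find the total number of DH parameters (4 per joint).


Given: 12 joints, 4 DH parameters per joint (d, theta, a, alpha)
Total DH parameters = number_of_joints * 4
Total = 12 * 4
Total = 48

48


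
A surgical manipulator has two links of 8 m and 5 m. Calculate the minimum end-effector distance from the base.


Given: L1 = 8 m, L2 = 5 m
For a 2-link planar arm, min reach = |L1 - L2| (second link folded back)
Min reach = |8 - 5|
Min reach = 3 m

3 m


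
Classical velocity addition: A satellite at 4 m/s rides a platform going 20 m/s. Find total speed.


Given: object velocity = 4 m/s, platform velocity = 20 m/s (same direction)
Using classical velocity addition: v_total = v_object + v_platform
v_total = 4 + 20
v_total = 24 m/s

24 m/s


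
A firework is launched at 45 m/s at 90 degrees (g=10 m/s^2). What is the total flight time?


Given: v0 = 45 m/s, theta = 90 deg, g = 10 m/s^2
sin(90) = 1
Using T = 2*v0*sin(theta) / g
T = 2*45*1 / 10
T = 90 / 10
T = 9 s

9 s


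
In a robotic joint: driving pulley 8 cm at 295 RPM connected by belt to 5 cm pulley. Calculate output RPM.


Given: D1 = 8 cm, w1 = 295 RPM, D2 = 5 cm
Using D1*w1 = D2*w2
w2 = D1*w1 / D2
w2 = 8*295 / 5
w2 = 2360 / 5
w2 = 472 RPM

472 RPM


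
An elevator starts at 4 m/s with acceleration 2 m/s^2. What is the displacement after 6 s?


Given: v0 = 4 m/s, a = 2 m/s^2, t = 6 s
Using s = v0*t + (1/2)*a*t^2
s = 4*6 + (1/2)*2*6^2
s = 24 + (1/2)*72
s = 24 + 36
s = 60

60 m


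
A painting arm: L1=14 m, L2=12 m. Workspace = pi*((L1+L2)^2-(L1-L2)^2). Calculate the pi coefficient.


Given: L1 = 14, L2 = 12
(L1+L2)^2 = (26)^2 = 676
(L1-L2)^2 = (2)^2 = 4
Difference = 676 - 4 = 672
This equals 4*L1*L2 = 4*14*12 = 672
Workspace area = 672*pi

672


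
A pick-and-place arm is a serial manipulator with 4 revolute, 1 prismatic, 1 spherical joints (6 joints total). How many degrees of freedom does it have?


Given: serial robot with 4 revolute, 1 prismatic, 1 spherical joints
DOF contribution per joint type: revolute=1, prismatic=1, spherical=3, fixed=0
DOF = 4*1 + 1*1 + 1*3
DOF = 8

8


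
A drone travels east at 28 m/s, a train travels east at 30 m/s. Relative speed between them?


Given: v_A = 28 m/s east, v_B = 30 m/s east
Both move in the same direction; relative speed = |v_A - v_B|
|28 - 30| = |-2|
= 2 m/s

2 m/s


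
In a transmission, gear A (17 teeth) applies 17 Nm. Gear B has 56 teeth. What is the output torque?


Given: N1 = 17, N2 = 56, T1 = 17 Nm
Using T2/T1 = N2/N1
T2 = T1 * N2 / N1
T2 = 17 * 56 / 17
T2 = 952 / 17
T2 = 56 Nm

56 Nm


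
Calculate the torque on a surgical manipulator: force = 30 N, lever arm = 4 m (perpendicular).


Given: F = 30 N, r = 4 m, angle = 90 deg (perpendicular)
Using tau = F * r * sin(90)
sin(90) = 1
tau = 30 * 4 * 1
tau = 120 Nm

120 Nm


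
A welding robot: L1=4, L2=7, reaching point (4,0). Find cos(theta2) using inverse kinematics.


Given: L1 = 4, L2 = 7, target (x, y) = (4, 0)
Using cos(theta2) = (x^2 + y^2 - L1^2 - L2^2) / (2*L1*L2)
x^2 + y^2 = 4^2 + 0 = 16
L1^2 + L2^2 = 16 + 49 = 65
Numerator = 16 - 65 = -49
Denominator = 2*4*7 = 56
cos(theta2) = -49/56 = -7/8

-7/8


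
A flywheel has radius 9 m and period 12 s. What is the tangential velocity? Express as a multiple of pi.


Given: radius r = 9 m, period T = 12 s
Using v = 2*pi*r / T
v = 2*pi*9 / 12
v = 18*pi / 12
v = 3/2*pi m/s

3/2*pi m/s


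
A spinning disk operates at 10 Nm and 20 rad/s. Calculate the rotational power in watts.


Given: tau = 10 Nm, omega = 20 rad/s
Using P = tau * omega
P = 10 * 20
P = 200 W

200 W


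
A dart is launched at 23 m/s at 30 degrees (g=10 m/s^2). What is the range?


Given: v0 = 23 m/s, theta = 30 deg, g = 10 m/s^2
sin(2*30) = sin(60) = sqrt(3)/2
Using R = v0^2 * sin(2*theta) / g
R = 23^2 * (sqrt(3)/2) / 10
R = 529 * sqrt(3) / 20
R = 529/20*sqrt(3) m

529/20*sqrt(3) m


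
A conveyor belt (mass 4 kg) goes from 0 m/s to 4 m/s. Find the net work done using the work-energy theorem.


Given: m = 4 kg, v0 = 0 m/s, v = 4 m/s
Using W = (1/2)*m*(v^2 - v0^2)
v^2 = 4^2 = 16
v0^2 = 0^2 = 0
v^2 - v0^2 = 16 - 0 = 16
W = (1/2)*4*16 = 32 J

32 J


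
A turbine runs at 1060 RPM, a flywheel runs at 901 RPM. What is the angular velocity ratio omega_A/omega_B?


Given: RPM_A = 1060, RPM_B = 901
omega = 2*pi*RPM/60, so omega_A/omega_B = RPM_A / RPM_B
omega_A/omega_B = 1060 / 901
omega_A/omega_B = 20/17

20/17


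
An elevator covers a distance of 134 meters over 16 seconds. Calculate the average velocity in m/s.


Given: distance d = 134 m, time t = 16 s
Using v = d / t
v = 134 / 16
v = 67/8 m/s

67/8 m/s


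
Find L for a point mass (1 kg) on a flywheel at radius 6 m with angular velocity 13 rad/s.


Given: m = 1 kg, r = 6 m, omega = 13 rad/s
For a point mass: I = m*r^2
I = 1*6^2 = 1*36 = 36
L = I*omega = 36*13
L = 468 kg*m^2/s

468 kg*m^2/s


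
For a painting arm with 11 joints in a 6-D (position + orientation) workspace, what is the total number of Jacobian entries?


Given: task space dimension = 6, joints = 11
Jacobian is a 6 x 11 matrix
Total entries = rows * columns
Total = 6 * 11
Total = 66

66


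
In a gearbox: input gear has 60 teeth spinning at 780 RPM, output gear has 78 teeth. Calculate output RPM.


Given: N1 = 60 teeth, w1 = 780 RPM, N2 = 78 teeth
Using N1*w1 = N2*w2
w2 = N1*w1 / N2
w2 = 60*780 / 78
w2 = 46800 / 78
w2 = 600 RPM

600 RPM


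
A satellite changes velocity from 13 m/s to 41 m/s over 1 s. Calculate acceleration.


Given: initial velocity v0 = 13 m/s, final velocity v = 41 m/s, time t = 1 s
Using a = (v - v0) / t
a = (41 - 13) / 1
a = 28 / 1
a = 28 m/s^2

28 m/s^2


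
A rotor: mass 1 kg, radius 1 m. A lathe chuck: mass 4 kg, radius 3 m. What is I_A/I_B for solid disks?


Given: M1=1 kg, R1=1 m, M2=4 kg, R2=3 m
For a disk: I = (1/2)*M*R^2, so I_A/I_B = (M1*R1^2)/(M2*R2^2)
M1*R1^2 = 1*1 = 1
M2*R2^2 = 4*9 = 36
I_A/I_B = 1/36 = 1/36

1/36


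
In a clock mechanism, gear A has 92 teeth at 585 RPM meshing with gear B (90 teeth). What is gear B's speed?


Given: N1 = 92 teeth, w1 = 585 RPM, N2 = 90 teeth
Using N1*w1 = N2*w2
w2 = N1*w1 / N2
w2 = 92*585 / 90
w2 = 53820 / 90
w2 = 598 RPM

598 RPM


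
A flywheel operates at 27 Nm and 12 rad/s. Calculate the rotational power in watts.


Given: tau = 27 Nm, omega = 12 rad/s
Using P = tau * omega
P = 27 * 12
P = 324 W

324 W


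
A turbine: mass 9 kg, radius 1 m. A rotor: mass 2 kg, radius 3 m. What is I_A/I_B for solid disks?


Given: M1=9 kg, R1=1 m, M2=2 kg, R2=3 m
For a disk: I = (1/2)*M*R^2, so I_A/I_B = (M1*R1^2)/(M2*R2^2)
M1*R1^2 = 9*1 = 9
M2*R2^2 = 2*9 = 18
I_A/I_B = 9/18 = 1/2

1/2


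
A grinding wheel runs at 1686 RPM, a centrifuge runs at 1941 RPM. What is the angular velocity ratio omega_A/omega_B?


Given: RPM_A = 1686, RPM_B = 1941
omega = 2*pi*RPM/60, so omega_A/omega_B = RPM_A / RPM_B
omega_A/omega_B = 1686 / 1941
omega_A/omega_B = 562/647

562/647


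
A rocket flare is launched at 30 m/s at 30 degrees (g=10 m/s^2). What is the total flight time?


Given: v0 = 30 m/s, theta = 30 deg, g = 10 m/s^2
sin(30) = 1/2
Using T = 2*v0*sin(theta) / g
T = 2*30*1/2 / 10
T = 30 / 10
T = 3 s

3 s


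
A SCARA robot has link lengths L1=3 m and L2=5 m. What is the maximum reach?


Given: L1 = 3 m, L2 = 5 m
For a 2-link planar arm, max reach = L1 + L2 (fully extended)
Max reach = 3 + 5
Max reach = 8 m

8 m


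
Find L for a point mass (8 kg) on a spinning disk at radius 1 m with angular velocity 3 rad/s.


Given: m = 8 kg, r = 1 m, omega = 3 rad/s
For a point mass: I = m*r^2
I = 8*1^2 = 8*1 = 8
L = I*omega = 8*3
L = 24 kg*m^2/s

24 kg*m^2/s


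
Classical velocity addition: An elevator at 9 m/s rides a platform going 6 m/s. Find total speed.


Given: object velocity = 9 m/s, platform velocity = 6 m/s (same direction)
Using classical velocity addition: v_total = v_object + v_platform
v_total = 9 + 6
v_total = 15 m/s

15 m/s


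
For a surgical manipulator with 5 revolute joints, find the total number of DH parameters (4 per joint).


Given: 5 joints, 4 DH parameters per joint (d, theta, a, alpha)
Total DH parameters = number_of_joints * 4
Total = 5 * 4
Total = 20

20


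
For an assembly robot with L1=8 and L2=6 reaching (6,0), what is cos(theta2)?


Given: L1 = 8, L2 = 6, target (x, y) = (6, 0)
Using cos(theta2) = (x^2 + y^2 - L1^2 - L2^2) / (2*L1*L2)
x^2 + y^2 = 6^2 + 0 = 36
L1^2 + L2^2 = 64 + 36 = 100
Numerator = 36 - 100 = -64
Denominator = 2*8*6 = 96
cos(theta2) = -64/96 = -2/3

-2/3


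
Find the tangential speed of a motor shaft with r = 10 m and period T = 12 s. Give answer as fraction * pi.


Given: radius r = 10 m, period T = 12 s
Using v = 2*pi*r / T
v = 2*pi*10 / 12
v = 20*pi / 12
v = 5/3*pi m/s

5/3*pi m/s


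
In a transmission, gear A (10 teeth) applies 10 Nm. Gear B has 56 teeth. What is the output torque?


Given: N1 = 10, N2 = 56, T1 = 10 Nm
Using T2/T1 = N2/N1
T2 = T1 * N2 / N1
T2 = 10 * 56 / 10
T2 = 560 / 10
T2 = 56 Nm

56 Nm


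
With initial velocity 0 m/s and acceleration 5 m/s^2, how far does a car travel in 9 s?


Given: v0 = 0 m/s, a = 5 m/s^2, t = 9 s
Using s = v0*t + (1/2)*a*t^2
s = 0*9 + (1/2)*5*9^2
s = 0 + (1/2)*405
s = 0 + 405/2
s = 405/2

405/2 m


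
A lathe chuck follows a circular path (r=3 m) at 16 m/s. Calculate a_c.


Given: v = 16 m/s, r = 3 m
Using a_c = v^2 / r
a_c = 16^2 / 3
a_c = 256 / 3
a_c = 256/3 m/s^2

256/3 m/s^2


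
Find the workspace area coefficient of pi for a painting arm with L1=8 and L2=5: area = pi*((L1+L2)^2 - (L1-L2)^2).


Given: L1 = 8, L2 = 5
(L1+L2)^2 = (13)^2 = 169
(L1-L2)^2 = (3)^2 = 9
Difference = 169 - 9 = 160
This equals 4*L1*L2 = 4*8*5 = 160
Workspace area = 160*pi

160


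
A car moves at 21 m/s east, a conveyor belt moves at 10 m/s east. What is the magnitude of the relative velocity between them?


Given: v_A = 21 m/s east, v_B = 10 m/s east
Both move in the same direction; relative speed = |v_A - v_B|
|21 - 10| = |11|
= 11 m/s

11 m/s


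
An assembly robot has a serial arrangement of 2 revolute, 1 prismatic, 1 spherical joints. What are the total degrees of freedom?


Given: serial robot with 2 revolute, 1 prismatic, 1 spherical joints
DOF contribution per joint type: revolute=1, prismatic=1, spherical=3, fixed=0
DOF = 2*1 + 1*1 + 1*3
DOF = 6

6


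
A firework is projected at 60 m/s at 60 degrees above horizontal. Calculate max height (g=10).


Given: v0 = 60 m/s, theta = 60 deg, g = 10 m/s^2
sin^2(60) = 3/4
Using H = v0^2 * sin^2(theta) / (2*g)
H = 60^2 * 3/4 / (2*10)
H = 3600 * 3/4 / 20
H = 2700 / 20
H = 135 m

135 m


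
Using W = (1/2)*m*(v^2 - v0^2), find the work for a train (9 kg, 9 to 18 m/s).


Given: m = 9 kg, v0 = 9 m/s, v = 18 m/s
Using W = (1/2)*m*(v^2 - v0^2)
v^2 = 18^2 = 324
v0^2 = 9^2 = 81
v^2 - v0^2 = 324 - 81 = 243
W = (1/2)*9*243 = 2187/2 J

2187/2 J


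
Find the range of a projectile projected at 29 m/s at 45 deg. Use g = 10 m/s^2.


Given: v0 = 29 m/s, theta = 45 deg, g = 10 m/s^2
sin(2*45) = sin(90) = 1
Using R = v0^2 * sin(2*theta) / g
R = 29^2 * 1 / 10
R = 841 / 10
R = 841/10 m

841/10 m


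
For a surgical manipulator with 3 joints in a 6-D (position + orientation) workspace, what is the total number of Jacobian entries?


Given: task space dimension = 6, joints = 3
Jacobian is a 6 x 3 matrix
Total entries = rows * columns
Total = 6 * 3
Total = 18

18


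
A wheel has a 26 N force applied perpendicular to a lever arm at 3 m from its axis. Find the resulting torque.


Given: F = 26 N, r = 3 m, angle = 90 deg (perpendicular)
Using tau = F * r * sin(90)
sin(90) = 1
tau = 26 * 3 * 1
tau = 78 Nm

78 Nm


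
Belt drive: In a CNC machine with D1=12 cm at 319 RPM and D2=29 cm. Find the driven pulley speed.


Given: D1 = 12 cm, w1 = 319 RPM, D2 = 29 cm
Using D1*w1 = D2*w2
w2 = D1*w1 / D2
w2 = 12*319 / 29
w2 = 3828 / 29
w2 = 132 RPM

132 RPM


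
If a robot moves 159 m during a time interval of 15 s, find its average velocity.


Given: distance d = 159 m, time t = 15 s
Using v = d / t
v = 159 / 15
v = 53/5 m/s

53/5 m/s


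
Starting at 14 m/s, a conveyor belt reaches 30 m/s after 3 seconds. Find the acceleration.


Given: initial velocity v0 = 14 m/s, final velocity v = 30 m/s, time t = 3 s
Using a = (v - v0) / t
a = (30 - 14) / 3
a = 16 / 3
a = 16/3 m/s^2

16/3 m/s^2


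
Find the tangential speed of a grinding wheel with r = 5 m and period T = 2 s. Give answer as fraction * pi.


Given: radius r = 5 m, period T = 2 s
Using v = 2*pi*r / T
v = 2*pi*5 / 2
v = 10*pi / 2
v = 5*pi m/s

5*pi m/s


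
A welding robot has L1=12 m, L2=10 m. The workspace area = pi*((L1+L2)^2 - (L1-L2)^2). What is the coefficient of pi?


Given: L1 = 12, L2 = 10
(L1+L2)^2 = (22)^2 = 484
(L1-L2)^2 = (2)^2 = 4
Difference = 484 - 4 = 480
This equals 4*L1*L2 = 4*12*10 = 480
Workspace area = 480*pi

480


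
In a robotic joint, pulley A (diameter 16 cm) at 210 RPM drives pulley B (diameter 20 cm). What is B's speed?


Given: D1 = 16 cm, w1 = 210 RPM, D2 = 20 cm
Using D1*w1 = D2*w2
w2 = D1*w1 / D2
w2 = 16*210 / 20
w2 = 3360 / 20
w2 = 168 RPM

168 RPM
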